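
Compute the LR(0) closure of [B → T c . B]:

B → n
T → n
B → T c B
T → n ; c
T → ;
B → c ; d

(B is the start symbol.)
To compute CLOSURE, for each item [A → α.Bβ] where B is a non-terminal, add [B → .γ] for all productions B → γ; repeat for the newly added items until nothing changes.

Start with: [B → T c . B]
  [B → T c . B] has the dot before B: add [B → . n], [B → . T c B], [B → . c ; d]
  [B → . T c B] has the dot before T: add [T → . n], [T → . n ; c], [T → . ;]
No further items can be added.

CLOSURE = { [B → . T c B], [B → . c ; d], [B → . n], [B → T c . B], [T → . ;], [T → . n ; c], [T → . n] }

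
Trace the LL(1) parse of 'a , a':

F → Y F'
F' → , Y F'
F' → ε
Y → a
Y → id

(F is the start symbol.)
LL(1) parsing maintains a stack (initially the start symbol over $) and the input. At each step: if the stack top is a terminal, match it against the current input token; if it is a non-terminal N, replace it with the RHS of M[N, lookahead] (the unique production whose predict set contains the lookahead).

Stack is shown with the top on the left.

Stack     Input    Action
-------------------------
F $       a , a $  output F → Y F'
Y F' $    a , a $  output Y → a
a F' $    a , a $  match 'a'
F' $      , a $    output F' → , Y F'
, Y F' $  , a $    match ','
Y F' $    a $      output Y → a
a F' $    a $      match 'a'
F' $      $        output F' → ε
$         $        accept

The string is accepted.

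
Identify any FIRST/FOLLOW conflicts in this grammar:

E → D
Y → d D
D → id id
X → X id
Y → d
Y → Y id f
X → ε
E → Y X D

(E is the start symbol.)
Yes. X → X id with FOLLOW(X) on { 'id' }

Nullable non-terminals: X.
FIRST sets used below: FIRST(X) = { 'id', ε }

X: nullable alternative(s) X → ε; FOLLOW(X) = { 'id' }
  X → X id: FIRST \ {ε} = { 'id' } — overlaps FOLLOW(X) on { 'id' }: CONFLICT
  X → ε: FIRST \ {ε} = { } — this is the only nullable alternative, skip

D, E, Y have no nullable alternative, so no FIRST/FOLLOW check is needed there.

So the grammar has 1 FIRST/FOLLOW conflict (marked CONFLICT above).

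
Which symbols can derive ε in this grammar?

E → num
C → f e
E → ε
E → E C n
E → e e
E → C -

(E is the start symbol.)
{ 'E' }

A non-terminal is nullable if it can derive ε (the empty string): either it has an ε-production, or it has a production whose right-hand side consists entirely of nullable non-terminals.

ε-productions: E → ε
So E is immediately nullable.
No further non-terminal can be added: every production for the remaining non-terminals contains a terminal or a non-nullable non-terminal.
Nullable = { 'E' }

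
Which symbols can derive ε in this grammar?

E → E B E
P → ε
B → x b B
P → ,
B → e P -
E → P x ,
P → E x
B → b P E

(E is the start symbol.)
{ 'P' }

A non-terminal is nullable if it can derive ε (the empty string): either it has an ε-production, or it has a production whose right-hand side consists entirely of nullable non-terminals.

ε-productions: P → ε
So P is immediately nullable.
No further non-terminal can be added: every production for the remaining non-terminals contains a terminal or a non-nullable non-terminal.
Nullable = { 'P' }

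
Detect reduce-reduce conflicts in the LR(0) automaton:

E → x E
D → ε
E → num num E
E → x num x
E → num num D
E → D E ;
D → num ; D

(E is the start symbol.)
Yes — I10: [D → .] vs [E → num num D .]

A reduce-reduce conflict occurs when an LR(0) state has two complete items [A → α .] and [B → β .] — both call for a reduction, and with no lookahead the parser cannot choose between them.

Augment with E' → E and build the canonical LR(0) collection (I0 = CLOSURE({[E' → . E]}), then GOTO on every symbol after a dot until no new states appear). It has 16 states:
  I0: { [D → . num ; D], [D → .], [E → . D E ;], [E → . num num D], [E → . num num E], [E → . x E], [E → . x num x], [E' → . E] }  — shift, reduce
  I1: { [D → . num ; D], [D → .], [E → . D E ;], [E → . num num D], [E → . num num E], [E → . x E], [E → . x num x], [E → D . E ;] }  — shift, reduce
  I2: { [E' → E .] }  — accept
  I3: { [D → num . ; D], [E → num . num D], [E → num . num E] }  — shift
  I4: { [D → . num ; D], [D → .], [E → . D E ;], [E → . num num D], [E → . num num E], [E → . x E], [E → . x num x], [E → x . E], [E → x . num x] }  — shift, reduce
  I5: { [E → x E .] }  — reduce
  I6: { [D → num . ; D], [E → num . num D], [E → num . num E], [E → x num . x] }  — shift
  I7: { [D → . num ; D], [D → .], [D → num ; . D] }  — shift, reduce
  I8: { [D → . num ; D], [D → .], [E → . D E ;], [E → . num num D], [E → . num num E], [E → . x E], [E → . x num x], [E → num num . D], [E → num num . E] }  — shift, reduce
  I9: { [E → x num x .] }  — reduce
  I10: { [D → . num ; D], [D → .], [E → . D E ;], [E → . num num D], [E → . num num E], [E → . x E], [E → . x num x], [E → D . E ;], [E → num num D .] }  — shift, 2 reduces
  I11: { [E → num num E .] }  — reduce
  I12: { [E → D E . ;] }  — shift
  I13: { [E → D E ; .] }  — reduce
  I14: { [D → num ; D .] }  — reduce
  I15: { [D → num . ; D] }  — shift

I10 contains complete items [D → .], [E → num num D .] — reduce-reduce conflict.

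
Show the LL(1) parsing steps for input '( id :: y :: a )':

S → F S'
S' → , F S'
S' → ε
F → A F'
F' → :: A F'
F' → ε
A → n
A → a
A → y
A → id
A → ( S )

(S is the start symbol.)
Stack is shown with the top on the left.

Stack                 Input               Action
------------------------------------------------
S $                   ( id :: y :: a ) $  output S → F S'
F S' $                ( id :: y :: a ) $  output F → A F'
A F' S' $             ( id :: y :: a ) $  output A → ( S )
( S ) F' S' $         ( id :: y :: a ) $  match '('
S ) F' S' $           id :: y :: a ) $    output S → F S'
F S' ) F' S' $        id :: y :: a ) $    output F → A F'
A F' S' ) F' S' $     id :: y :: a ) $    output A → id
id F' S' ) F' S' $    id :: y :: a ) $    match 'id'
F' S' ) F' S' $       :: y :: a ) $       output F' → :: A F'
:: A F' S' ) F' S' $  :: y :: a ) $       match '::'
A F' S' ) F' S' $     y :: a ) $          output A → y
y F' S' ) F' S' $     y :: a ) $          match 'y'
F' S' ) F' S' $       :: a ) $            output F' → :: A F'
:: A F' S' ) F' S' $  :: a ) $            match '::'
A F' S' ) F' S' $     a ) $               output A → a
a F' S' ) F' S' $     a ) $               match 'a'
F' S' ) F' S' $       ) $                 output F' → ε
S' ) F' S' $          ) $                 output S' → ε
) F' S' $             ) $                 match ')'
F' S' $               $                   output F' → ε
S' $                  $                   output S' → ε
$                     $                   accept

The string is accepted.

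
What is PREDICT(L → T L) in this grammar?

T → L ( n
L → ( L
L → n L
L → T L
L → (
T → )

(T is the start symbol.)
{ '(', ')', 'n' }

PREDICT(L → T L) = (FIRST(RHS) \ {ε}) ∪ (FOLLOW(L) if ε ∈ FIRST(RHS), i.e. RHS ⇒* ε)
FIRST(T) = { '(', ')', 'n' }
FIRST(T L) = { '(', ')', 'n' }
ε ∉ FIRST(T L), so FOLLOW(L) is not added.
PREDICT(L → T L) = { '(', ')', 'n' }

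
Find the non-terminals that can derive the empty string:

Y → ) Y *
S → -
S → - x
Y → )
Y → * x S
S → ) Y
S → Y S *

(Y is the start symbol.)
There are no ε-productions, so no non-terminal can derive ε.
No non-terminals are nullable.

Answer: None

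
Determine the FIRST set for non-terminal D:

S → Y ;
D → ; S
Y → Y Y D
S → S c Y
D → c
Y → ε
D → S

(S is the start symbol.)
To compute FIRST(D), examine every production with D on the left-hand side, reading each right-hand side left to right until a non-nullable symbol is reached.

FIRST sets of the other non-terminals involved (by the same procedure, iterated to a fixed point):
  FIRST(S) = { ';', 'c' }

From D → ; S:
  - ';' is a terminal: add ';' and stop
From D → c:
  - c is a terminal: add 'c' and stop
From D → S:
  - S is a non-terminal: add FIRST(S) \ {ε} = { ';', 'c' }
    S is not nullable, so stop

Collecting: FIRST(D) = { ';', 'c' }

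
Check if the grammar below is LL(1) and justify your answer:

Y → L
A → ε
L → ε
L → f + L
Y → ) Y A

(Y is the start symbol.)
Relevant sets:
  FIRST(L) = { 'f', ε }
  FOLLOW(Y) = { $ }
  FOLLOW(L) = { $ }

For Y:
  PREDICT(Y → L) = { $, 'f' }
  PREDICT(Y → ')' Y A) = { ')' }
For L:
  PREDICT(L → ε) = { $ }
  PREDICT(L → f '+' L) = { 'f' }
A has a single production, so nothing to check there.

All predict sets are disjoint. The grammar IS LL(1).

Answer: Yes, the grammar is LL(1).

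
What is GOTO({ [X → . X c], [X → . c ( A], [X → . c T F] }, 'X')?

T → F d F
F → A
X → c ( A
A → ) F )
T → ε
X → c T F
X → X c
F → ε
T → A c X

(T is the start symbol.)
GOTO(I, 'X') = CLOSURE({ [A → αX.β] : [A → α.Xβ] ∈ I, X = 'X' })

Items with dot before 'X', with the dot advanced:
  [X → . X c] → [X → X . c]
Closure adds nothing (no advanced item has the dot before a non-terminal).

GOTO = { [X → X . c] }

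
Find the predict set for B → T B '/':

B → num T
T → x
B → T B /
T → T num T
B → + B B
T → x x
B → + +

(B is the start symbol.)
{ 'x' }

PREDICT(B → T B '/') = (FIRST(RHS) \ {ε}) ∪ (FOLLOW(B) if ε ∈ FIRST(RHS), i.e. RHS ⇒* ε)
FIRST(T) = { 'x' }
FIRST(T B '/') = { 'x' }
ε ∉ FIRST(T B '/'), so FOLLOW(B) is not added.
PREDICT(B → T B '/') = { 'x' }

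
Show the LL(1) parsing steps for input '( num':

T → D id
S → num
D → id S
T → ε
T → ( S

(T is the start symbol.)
Stack is shown with the top on the left.

Stack  Input    Action
----------------------
T $    ( num $  output T → ( S
( S $  ( num $  match '('
S $    num $    output S → num
num $  num $    match 'num'
$      $        accept

The string is accepted.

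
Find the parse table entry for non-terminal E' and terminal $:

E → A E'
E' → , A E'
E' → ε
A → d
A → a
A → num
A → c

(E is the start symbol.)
E' → ε

To find M[E', $], we find productions for E' where $ is in the predict set (PREDICT(N → α) = (FIRST(α) \ {ε}) ∪ (FOLLOW(N) if α ⇒* ε)).

Relevant sets:
  FOLLOW(E') = { $ }

E' → , A E': PREDICT = { ',' }
E' → ε: PREDICT = { $ }
  $ is in predict set, so this production goes in M[E', $]

M[E', $] = E' → ε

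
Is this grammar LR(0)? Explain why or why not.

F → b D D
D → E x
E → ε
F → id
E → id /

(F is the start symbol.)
A grammar is LR(0) if no state in the canonical LR(0) collection has:
  - both a shift item (dot before a terminal) and a complete item (shift-reduce conflict), or
  - two or more complete items (reduce-reduce conflict; the accept item [F' → F .] counts as a complete item here).

Augment with F' → F and build the canonical LR(0) collection (I0 = CLOSURE({[F' → . F]}), then GOTO on every symbol after a dot until no new states appear). It has 10 states:
  I0: { [F → . b D D], [F → . id], [F' → . F] }  — shift
  I1: { [F' → F .] }  — accept
  I2: { [D → . E x], [E → . id /], [E → .], [F → b . D D] }  — shift, reduce
  I3: { [F → id .] }  — reduce
  I4: { [D → . E x], [E → . id /], [E → .], [F → b D . D] }  — shift, reduce
  I5: { [D → E . x] }  — shift
  I6: { [E → id . /] }  — shift
  I7: { [E → id / .] }  — reduce
  I8: { [D → E x .] }  — reduce
  I9: { [F → b D D .] }  — reduce

Conflict in state I2:
  Shift-reduce conflict between [E → .] and [E → . id /]
So the grammar is NOT LR(0).

Answer: No. Shift-reduce conflict between [E → .] and [E → . id /]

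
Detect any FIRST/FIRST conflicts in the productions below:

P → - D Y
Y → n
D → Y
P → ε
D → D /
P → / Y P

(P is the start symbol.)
A FIRST/FIRST conflict occurs when two productions N → α and N → β for the same non-terminal have FIRST(α) ∩ FIRST(β) ≠ ∅ (with ε ∈ FIRST of a nullable right-hand side, so two nullable alternatives also conflict).

FIRST sets of the non-terminals at (or reachable through a nullable prefix from) the front of some alternative:
  FIRST(Y) = { 'n' }
  FIRST(D) = { 'n' }

Productions for P:
  P → - D Y: FIRST = { '-' }
  P → ε: FIRST = { ε }
  P → / Y P: FIRST = { '/' }
Productions for D:
  D → Y: FIRST = { 'n' }
  D → D /: FIRST = { 'n' }
Y has only one production, so no FIRST/FIRST conflict is possible there.

Conflict for D: D → Y and D → D /
  Overlap: { 'n' }

Answer: Yes. D → Y / D → D '/' on { 'n' }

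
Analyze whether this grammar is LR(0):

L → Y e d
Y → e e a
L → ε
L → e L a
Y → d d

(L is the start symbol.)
No. Shift-reduce conflict between [L → .] and [L → . e L a]

A grammar is LR(0) if no state in the canonical LR(0) collection has:
  - both a shift item (dot before a terminal) and a complete item (shift-reduce conflict), or
  - two or more complete items (reduce-reduce conflict; the accept item [L' → L .] counts as a complete item here).

Augment with L' → L and build the canonical LR(0) collection (I0 = CLOSURE({[L' → . L]}), then GOTO on every symbol after a dot until no new states appear). It has 12 states:
  I0: { [L → . Y e d], [L → . e L a], [L → .], [L' → . L], [Y → . d d], [Y → . e e a] }  — shift, reduce
  I1: { [L' → L .] }  — accept
  I2: { [L → Y . e d] }  — shift
  I3: { [Y → d . d] }  — shift
  I4: { [L → . Y e d], [L → . e L a], [L → .], [L → e . L a], [Y → . d d], [Y → . e e a], [Y → e . e a] }  — shift, reduce
  I5: { [L → e L . a] }  — shift
  I6: { [L → . Y e d], [L → . e L a], [L → .], [L → e . L a], [Y → . d d], [Y → . e e a], [Y → e . e a], [Y → e e . a] }  — shift, reduce
  I7: { [Y → e e a .] }  — reduce
  I8: { [L → e L a .] }  — reduce
  I9: { [Y → d d .] }  — reduce
  I10: { [L → Y e . d] }  — shift
  I11: { [L → Y e d .] }  — reduce

Conflict in state I0:
  Shift-reduce conflict between [L → .] and [L → . e L a]
So the grammar is NOT LR(0).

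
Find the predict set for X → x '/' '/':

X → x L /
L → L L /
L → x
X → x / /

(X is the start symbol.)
PREDICT(X → x '/' '/') = (FIRST(RHS) \ {ε}) ∪ (FOLLOW(X) if ε ∈ FIRST(RHS), i.e. RHS ⇒* ε)
FIRST(x '/' '/') = { 'x' }
ε ∉ FIRST(x '/' '/'), so FOLLOW(X) is not added.
PREDICT(X → x '/' '/') = { 'x' }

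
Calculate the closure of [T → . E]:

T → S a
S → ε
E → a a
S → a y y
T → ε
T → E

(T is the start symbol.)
{ [E → . a a], [T → . E] }

To compute CLOSURE, for each item [A → α.Bβ] where B is a non-terminal, add [B → .γ] for all productions B → γ; repeat for the newly added items until nothing changes.

Start with: [T → . E]
  [T → . E] has the dot before E: add [E → . a a]
No further items can be added.

CLOSURE = { [E → . a a], [T → . E] }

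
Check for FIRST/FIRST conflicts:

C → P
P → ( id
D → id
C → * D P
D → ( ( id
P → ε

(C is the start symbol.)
A FIRST/FIRST conflict occurs when two productions N → α and N → β for the same non-terminal have FIRST(α) ∩ FIRST(β) ≠ ∅ (with ε ∈ FIRST of a nullable right-hand side, so two nullable alternatives also conflict).

FIRST sets of the non-terminals at (or reachable through a nullable prefix from) the front of some alternative:
  FIRST(P) = { '(', ε }

Productions for C:
  C → P: FIRST = { '(', ε }
  C → * D P: FIRST = { '*' }
Productions for P:
  P → ( id: FIRST = { '(' }
  P → ε: FIRST = { ε }
Productions for D:
  D → id: FIRST = { 'id' }
  D → ( ( id: FIRST = { '(' }

All alternatives of each non-terminal have pairwise disjoint FIRST sets.

Answer: No FIRST/FIRST conflicts.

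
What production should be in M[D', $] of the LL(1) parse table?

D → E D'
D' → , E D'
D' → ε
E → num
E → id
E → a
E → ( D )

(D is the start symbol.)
D' → ε

To find M[D', $], we find productions for D' where $ is in the predict set (PREDICT(N → α) = (FIRST(α) \ {ε}) ∪ (FOLLOW(N) if α ⇒* ε)).

Relevant sets:
  FOLLOW(D') = { $, ')' }

D' → , E D': PREDICT = { ',' }
D' → ε: PREDICT = { $, ')' }
  $ is in predict set, so this production goes in M[D', $]

M[D', $] = D' → ε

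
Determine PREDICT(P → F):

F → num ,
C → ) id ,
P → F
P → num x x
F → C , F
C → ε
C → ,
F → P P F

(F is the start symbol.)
PREDICT(P → F) = (FIRST(RHS) \ {ε}) ∪ (FOLLOW(P) if ε ∈ FIRST(RHS), i.e. RHS ⇒* ε)
FIRST(F) = { ')', ',', 'num' }
FIRST(F) = { ')', ',', 'num' }
ε ∉ FIRST(F), so FOLLOW(P) is not added.
PREDICT(P → F) = { ')', ',', 'num' }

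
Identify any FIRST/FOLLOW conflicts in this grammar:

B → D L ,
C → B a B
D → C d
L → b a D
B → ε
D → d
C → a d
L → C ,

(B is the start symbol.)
Yes. B → D L ',' with FOLLOW(B) on { 'a', 'd' }

A FIRST/FOLLOW conflict occurs when a non-terminal N has a nullable alternative N → β (β ⇒* ε) and another alternative N → α with FIRST(α) ∩ FOLLOW(N) ≠ ∅: on such a lookahead the parser cannot decide between expanding α and letting N vanish via β.

Nullable non-terminals: B.
FIRST sets used below: FIRST(D) = { 'a', 'd' }

B: nullable alternative(s) B → ε; FOLLOW(B) = { $, ',', 'a', 'd' }
  B → D L ,: FIRST \ {ε} = { 'a', 'd' } — overlaps FOLLOW(B) on { 'a', 'd' }: CONFLICT
  B → ε: FIRST \ {ε} = { } — this is the only nullable alternative, skip

C, D, L have no nullable alternative, so no FIRST/FOLLOW check is needed there.

So the grammar has 1 FIRST/FOLLOW conflict (marked CONFLICT above).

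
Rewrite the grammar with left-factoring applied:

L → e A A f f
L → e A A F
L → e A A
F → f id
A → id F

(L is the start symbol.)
Left-factoring transforms A → αβ₁ | αβ₂ into A → αA' and A' → β₁ | β₂
(α is the longest common prefix among the alternatives). Repeat until
no nonterminal has two alternatives with a common prefix.

Round 1: L has alternatives sharing prefix 'e A A'. Introduce L': L → e A A L'
  Add: L' → f f
  Add: L' → F
  Add: L' → ε

No remaining common prefixes — done.

Resulting grammar:
L → e A A L'
L' → f f
L' → F
L' → ε
F → f id
A → id F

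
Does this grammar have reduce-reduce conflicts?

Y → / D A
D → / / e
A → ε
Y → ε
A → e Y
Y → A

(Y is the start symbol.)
Augment with Y' → Y and build the canonical LR(0) collection (I0 = CLOSURE({[Y' → . Y]}), then GOTO on every symbol after a dot until no new states appear). It has 11 states:
  I0: { [A → . e Y], [A → .], [Y → . / D A], [Y → . A], [Y → .], [Y' → . Y] }  — shift, 2 reduces
  I1: { [D → . / / e], [Y → / . D A] }  — shift
  I2: { [Y → A .] }  — reduce
  I3: { [Y' → Y .] }  — accept
  I4: { [A → . e Y], [A → .], [A → e . Y], [Y → . / D A], [Y → . A], [Y → .] }  — shift, 2 reduces
  I5: { [A → e Y .] }  — reduce
  I6: { [D → / . / e] }  — shift
  I7: { [A → . e Y], [A → .], [Y → / D . A] }  — shift, reduce
  I8: { [Y → / D A .] }  — reduce
  I9: { [D → / / . e] }  — shift
  I10: { [D → / / e .] }  — reduce

I0 contains complete items [A → .], [Y → .] — reduce-reduce conflict.
I4 contains complete items [A → .], [Y → .] — reduce-reduce conflict.

Answer: Yes — I0: [A → .] vs [Y → .]; I4: [A → .] vs [Y → .]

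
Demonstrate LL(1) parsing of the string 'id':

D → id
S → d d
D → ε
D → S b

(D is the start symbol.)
LL(1) parsing maintains a stack (initially the start symbol over $) and the input. At each step: if the stack top is a terminal, match it against the current input token; if it is a non-terminal N, replace it with the RHS of M[N, lookahead] (the unique production whose predict set contains the lookahead).

Stack is shown with the top on the left.

Stack  Input  Action
--------------------
D $    id $   output D → id
id $   id $   match 'id'
$      $      accept

The string is accepted.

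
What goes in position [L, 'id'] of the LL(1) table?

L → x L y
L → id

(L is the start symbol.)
L → id

To find M[L, 'id'], we find productions for L where 'id' is in the predict set (PREDICT(N → α) = (FIRST(α) \ {ε}) ∪ (FOLLOW(N) if α ⇒* ε)).

L → x L y: PREDICT = { 'x' }
L → id: PREDICT = { 'id' }
  'id' is in predict set, so this production goes in M[L, 'id']

M[L, 'id'] = L → id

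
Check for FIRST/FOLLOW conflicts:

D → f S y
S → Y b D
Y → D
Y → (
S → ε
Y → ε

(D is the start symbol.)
A FIRST/FOLLOW conflict occurs when a non-terminal N has a nullable alternative N → β (β ⇒* ε) and another alternative N → α with FIRST(α) ∩ FOLLOW(N) ≠ ∅: on such a lookahead the parser cannot decide between expanding α and letting N vanish via β.

Nullable non-terminals: S, Y.
FIRST sets used below: FIRST(Y) = { '(', 'f', ε }, FIRST(D) = { 'f' }

S: nullable alternative(s) S → ε; FOLLOW(S) = { 'y' }
  S → Y b D: FIRST \ {ε} = { '(', 'b', 'f' } — disjoint from FOLLOW(S)
  S → ε: FIRST \ {ε} = { } — this is the only nullable alternative, skip

Y: nullable alternative(s) Y → ε; FOLLOW(Y) = { 'b' }
  Y → D: FIRST \ {ε} = { 'f' } — disjoint from FOLLOW(Y)
  Y → (: FIRST \ {ε} = { '(' } — disjoint from FOLLOW(Y)
  Y → ε: FIRST \ {ε} = { } — this is the only nullable alternative, skip

D has no nullable alternative, so no FIRST/FOLLOW check is needed there.

No FIRST/FOLLOW conflicts found.

Answer: No FIRST/FOLLOW conflicts.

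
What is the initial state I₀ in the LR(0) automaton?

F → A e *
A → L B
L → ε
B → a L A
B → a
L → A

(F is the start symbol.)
{ [A → . L B], [F → . A e *], [F' → . F], [L → . A], [L → .] }

First, augment the grammar with F' → F
I₀ = CLOSURE({ [F' → . F] }):
  [F' → . F] has the dot before F: add [F → . A e *]
  [F → . A e *] has the dot before A: add [A → . L B]
  [A → . L B] has the dot before L: add [L → .], [L → . A]
No further items can be added.

I₀ = { [A → . L B], [F → . A e *], [F' → . F], [L → . A], [L → .] }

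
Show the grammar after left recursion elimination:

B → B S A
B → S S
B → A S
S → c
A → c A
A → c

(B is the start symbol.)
B → S S B'
B → A S B'
B' → S A B'
B' → ε
S → c
A → c A
A → c

B is directly left-recursive. The standard transformation for
  A → A α₁ | ... | A α_m | β₁ | ... | β_n
is
  A  → β₁ A' | ... | β_n A'
  A' → α₁ A' | ... | α_m A' | ε

B → S S becomes B → S S B'
B → A S becomes B → A S B'
B → B S A becomes B' → S A B'
Add B' → ε

Productions for other non-terminals are unchanged:
  S → c
  A → c A
  A → c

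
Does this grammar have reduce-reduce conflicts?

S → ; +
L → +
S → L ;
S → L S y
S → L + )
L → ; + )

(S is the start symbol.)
No reduce-reduce conflicts

Augment with S' → S and build the canonical LR(0) collection (I0 = CLOSURE({[S' → . S]}), then GOTO on every symbol after a dot until no new states appear). It has 12 states:
  I0: { [L → . +], [L → . ; + )], [S → . ; +], [S → . L + )], [S → . L ;], [S → . L S y], [S' → . S] }  — shift
  I1: { [L → + .] }  — reduce
  I2: { [L → ; . + )], [S → ; . +] }  — shift
  I3: { [L → . +], [L → . ; + )], [S → . ; +], [S → . L + )], [S → . L ;], [S → . L S y], [S → L . + )], [S → L . ;], [S → L . S y] }  — shift
  I4: { [S' → S .] }  — accept
  I5: { [L → + .], [S → L + . )] }  — shift, reduce
  I6: { [L → ; . + )], [S → ; . +], [S → L ; .] }  — shift, reduce
  I7: { [S → L S . y] }  — shift
  I8: { [S → L S y .] }  — reduce
  I9: { [L → ; + . )], [S → ; + .] }  — shift, reduce
  I10: { [L → ; + ) .] }  — reduce
  I11: { [S → L + ) .] }  — reduce

No state contains more than one complete item.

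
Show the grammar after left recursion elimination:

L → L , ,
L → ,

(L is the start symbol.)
L → , L'
L' → , , L'
L' → ε

L is directly left-recursive. The standard transformation for
  A → A α₁ | ... | A α_m | β₁ | ... | β_n
is
  A  → β₁ A' | ... | β_n A'
  A' → α₁ A' | ... | α_m A' | ε

L → , becomes L → , L'
L → L , , becomes L' → , , L'
Add L' → ε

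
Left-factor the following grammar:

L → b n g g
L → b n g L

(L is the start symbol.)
L → b n g L'
L' → g
L' → L

Left-factoring transforms A → αβ₁ | αβ₂ into A → αA' and A' → β₁ | β₂
(α is the longest common prefix among the alternatives). Repeat until
no nonterminal has two alternatives with a common prefix.

Round 1: L has alternatives sharing prefix 'b n g'. Introduce L': L → b n g L'
  Add: L' → g
  Add: L' → L

No remaining common prefixes — done.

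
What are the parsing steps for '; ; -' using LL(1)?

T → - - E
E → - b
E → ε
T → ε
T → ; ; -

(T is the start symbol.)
Stack is shown with the top on the left.

Stack    Input    Action
------------------------
T $      ; ; - $  output T → ; ; -
; ; - $  ; ; - $  match ';'
; - $    ; - $    match ';'
- $      - $      match '-'
$        $        accept

The string is accepted.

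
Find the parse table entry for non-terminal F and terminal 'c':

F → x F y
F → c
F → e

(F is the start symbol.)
F → c

To find M[F, 'c'], we find productions for F where 'c' is in the predict set (PREDICT(N → α) = (FIRST(α) \ {ε}) ∪ (FOLLOW(N) if α ⇒* ε)).

F → x F y: PREDICT = { 'x' }
F → c: PREDICT = { 'c' }
  'c' is in predict set, so this production goes in M[F, 'c']
F → e: PREDICT = { 'e' }

M[F, 'c'] = F → c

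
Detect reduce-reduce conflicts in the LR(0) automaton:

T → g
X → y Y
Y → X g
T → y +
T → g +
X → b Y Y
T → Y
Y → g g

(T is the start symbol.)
A reduce-reduce conflict occurs when an LR(0) state has two complete items [A → α .] and [B → β .] — both call for a reduction, and with no lookahead the parser cannot choose between them.

Augment with T' → T and build the canonical LR(0) collection (I0 = CLOSURE({[T' → . T]}), then GOTO on every symbol after a dot until no new states appear). It has 16 states:
  I0: { [T → . Y], [T → . g +], [T → . g], [T → . y +], [T' → . T], [X → . b Y Y], [X → . y Y], [Y → . X g], [Y → . g g] }  — shift
  I1: { [T' → T .] }  — accept
  I2: { [Y → X . g] }  — shift
  I3: { [T → Y .] }  — reduce
  I4: { [X → . b Y Y], [X → . y Y], [X → b . Y Y], [Y → . X g], [Y → . g g] }  — shift
  I5: { [T → g . +], [T → g .], [Y → g . g] }  — shift, reduce
  I6: { [T → y . +], [X → . b Y Y], [X → . y Y], [X → y . Y], [Y → . X g], [Y → . g g] }  — shift
  I7: { [T → y + .] }  — reduce
  I8: { [X → y Y .] }  — reduce
  I9: { [Y → g . g] }  — shift
  I10: { [X → . b Y Y], [X → . y Y], [X → y . Y], [Y → . X g], [Y → . g g] }  — shift
  I11: { [Y → g g .] }  — reduce
  I12: { [T → g + .] }  — reduce
  I13: { [X → . b Y Y], [X → . y Y], [X → b Y . Y], [Y → . X g], [Y → . g g] }  — shift
  I14: { [X → b Y Y .] }  — reduce
  I15: { [Y → X g .] }  — reduce

No state contains more than one complete item.

Answer: No reduce-reduce conflicts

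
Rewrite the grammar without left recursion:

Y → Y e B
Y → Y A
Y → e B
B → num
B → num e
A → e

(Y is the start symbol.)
Y is directly left-recursive. The standard transformation for
  A → A α₁ | ... | A α_m | β₁ | ... | β_n
is
  A  → β₁ A' | ... | β_n A'
  A' → α₁ A' | ... | α_m A' | ε

Y → e B becomes Y → e B Y'
Y → Y e B becomes Y' → e B Y'
Y → Y A becomes Y' → A Y'
Add Y' → ε

Productions for other non-terminals are unchanged:
  B → num
  B → num e
  A → e

Resulting grammar:
Y → e B Y'
Y' → e B Y'
Y' → A Y'
Y' → ε
B → num
B → num e
A → e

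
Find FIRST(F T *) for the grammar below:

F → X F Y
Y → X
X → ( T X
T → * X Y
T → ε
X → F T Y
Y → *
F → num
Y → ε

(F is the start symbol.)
{ '(', 'num' }

FIRST sets of the non-terminals involved (from the grammar, by fixed-point iteration):
  FIRST(F) = { '(', 'num' }

To compute FIRST(F T *), process the symbols left to right:
Symbol F is a non-terminal. Add FIRST(F) \ {ε} = { '(', 'num' }
F is not nullable (ε ∉ FIRST(F)), so stop here.
FIRST(F T *) = { '(', 'num' }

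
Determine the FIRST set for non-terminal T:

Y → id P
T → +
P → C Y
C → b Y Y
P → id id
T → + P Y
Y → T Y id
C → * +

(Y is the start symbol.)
{ '+' }

To compute FIRST(T), examine every production with T on the left-hand side, reading each right-hand side left to right until a non-nullable symbol is reached.

From T → +:
  - '+' is a terminal: add '+' and stop
From T → + P Y:
  - '+' is a terminal: add '+' and stop

Collecting: FIRST(T) = { '+' }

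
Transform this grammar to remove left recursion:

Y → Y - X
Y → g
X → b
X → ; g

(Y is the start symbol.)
Y is directly left-recursive. The standard transformation for
  A → A α₁ | ... | A α_m | β₁ | ... | β_n
is
  A  → β₁ A' | ... | β_n A'
  A' → α₁ A' | ... | α_m A' | ε

Y → g becomes Y → g Y'
Y → Y - X becomes Y' → - X Y'
Add Y' → ε

Productions for other non-terminals are unchanged:
  X → b
  X → ; g

Resulting grammar:
Y → g Y'
Y' → - X Y'
Y' → ε
X → b
X → ; g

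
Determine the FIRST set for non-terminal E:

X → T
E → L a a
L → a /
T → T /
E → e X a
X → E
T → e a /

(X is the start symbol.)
{ 'a', 'e' }

To compute FIRST(E), examine every production with E on the left-hand side, reading each right-hand side left to right until a non-nullable symbol is reached.

FIRST sets of the other non-terminals involved (by the same procedure, iterated to a fixed point):
  FIRST(L) = { 'a' }

From E → L a a:
  - L is a non-terminal: add FIRST(L) \ {ε} = { 'a' }
    L is not nullable, so stop
From E → e X a:
  - e is a terminal: add 'e' and stop

Collecting: FIRST(E) = { 'a', 'e' }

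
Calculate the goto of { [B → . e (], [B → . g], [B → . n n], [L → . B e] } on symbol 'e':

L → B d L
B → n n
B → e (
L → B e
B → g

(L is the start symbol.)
{ [B → e . (] }

GOTO(I, 'e') = CLOSURE({ [A → αX.β] : [A → α.Xβ] ∈ I, X = 'e' })

Items with dot before 'e', with the dot advanced:
  [B → . e (] → [B → e . (]
Closure adds nothing (no advanced item has the dot before a non-terminal).

GOTO = { [B → e . (] }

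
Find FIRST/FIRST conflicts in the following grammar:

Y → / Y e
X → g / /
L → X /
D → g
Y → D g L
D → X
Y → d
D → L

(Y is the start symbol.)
FIRST sets of the non-terminals at (or reachable through a nullable prefix from) the front of some alternative:
  FIRST(D) = { 'g' }
  FIRST(X) = { 'g' }
  FIRST(L) = { 'g' }

Productions for Y:
  Y → / Y e: FIRST = { '/' }
  Y → D g L: FIRST = { 'g' }
  Y → d: FIRST = { 'd' }
Productions for D:
  D → g: FIRST = { 'g' }
  D → X: FIRST = { 'g' }
  D → L: FIRST = { 'g' }
X, L have only one production, so no FIRST/FIRST conflict is possible there.

Conflict for D: D → g and D → X
  Overlap: { 'g' }
Conflict for D: D → g and D → L
  Overlap: { 'g' }
Conflict for D: D → X and D → L
  Overlap: { 'g' }

Answer: Yes. D → g / D → X on { 'g' }; D → g / D → L on { 'g' }; D → X / D → L on { 'g' }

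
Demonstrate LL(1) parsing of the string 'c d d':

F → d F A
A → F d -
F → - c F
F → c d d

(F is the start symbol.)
LL(1) parsing maintains a stack (initially the start symbol over $) and the input. At each step: if the stack top is a terminal, match it against the current input token; if it is a non-terminal N, replace it with the RHS of M[N, lookahead] (the unique production whose predict set contains the lookahead).

Stack is shown with the top on the left.

Stack    Input    Action
------------------------
F $      c d d $  output F → c d d
c d d $  c d d $  match 'c'
d d $    d d $    match 'd'
d $      d $      match 'd'
$        $        accept

The string is accepted.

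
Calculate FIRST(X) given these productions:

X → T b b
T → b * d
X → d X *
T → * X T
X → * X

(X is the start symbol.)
To compute FIRST(X), examine every production with X on the left-hand side, reading each right-hand side left to right until a non-nullable symbol is reached.

FIRST sets of the other non-terminals involved (by the same procedure, iterated to a fixed point):
  FIRST(T) = { '*', 'b' }

From X → T b b:
  - T is a non-terminal: add FIRST(T) \ {ε} = { '*', 'b' }
    T is not nullable, so stop
From X → d X *:
  - d is a terminal: add 'd' and stop
From X → * X:
  - '*' is a terminal: add '*' and stop

Collecting: FIRST(X) = { '*', 'b', 'd' }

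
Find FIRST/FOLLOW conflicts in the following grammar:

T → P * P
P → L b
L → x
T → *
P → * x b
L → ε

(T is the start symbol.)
No FIRST/FOLLOW conflicts.

Nullable non-terminals: L.

L: nullable alternative(s) L → ε; FOLLOW(L) = { 'b' }
  L → x: FIRST \ {ε} = { 'x' } — disjoint from FOLLOW(L)
  L → ε: FIRST \ {ε} = { } — this is the only nullable alternative, skip

P, T have no nullable alternative, so no FIRST/FOLLOW check is needed there.

No FIRST/FOLLOW conflicts found.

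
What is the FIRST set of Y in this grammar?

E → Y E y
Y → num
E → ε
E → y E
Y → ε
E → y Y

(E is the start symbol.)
From Y → num:
  - num is a terminal: add 'num' and stop
From Y → ε:
  - ε-production, so ε ∈ FIRST(Y)

Collecting: FIRST(Y) = { 'num', ε }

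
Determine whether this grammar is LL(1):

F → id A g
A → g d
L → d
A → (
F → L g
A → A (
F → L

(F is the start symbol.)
No. Predict set conflict for F: { 'd' }

A grammar is LL(1) if for each non-terminal N with multiple productions, the predict sets of those productions are pairwise disjoint, where PREDICT(N → α) = (FIRST(α) \ {ε}) ∪ (FOLLOW(N) if α ⇒* ε).

Relevant sets:
  FIRST(L) = { 'd' }
  FIRST(A) = { '(', 'g' }

For F:
  PREDICT(F → id A g) = { 'id' }
  PREDICT(F → L g) = { 'd' }
  PREDICT(F → L) = { 'd' }
For A:
  PREDICT(A → g d) = { 'g' }
  PREDICT(A → '(') = { '(' }
  PREDICT(A → A '(') = { '(', 'g' }
L has a single production, so nothing to check there.

Conflict found: Predict set conflict for F: { 'd' }
The grammar is NOT LL(1).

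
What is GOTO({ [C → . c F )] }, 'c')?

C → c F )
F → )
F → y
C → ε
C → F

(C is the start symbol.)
GOTO(I, 'c') = CLOSURE({ [A → αX.β] : [A → α.Xβ] ∈ I, X = 'c' })

Items with dot before 'c', with the dot advanced:
  [C → . c F )] → [C → c . F )]
Closure of the advanced items:
  [C → c . F )] has the dot before F: add [F → . )], [F → . y]

GOTO = { [C → c . F )], [F → . )], [F → . y] }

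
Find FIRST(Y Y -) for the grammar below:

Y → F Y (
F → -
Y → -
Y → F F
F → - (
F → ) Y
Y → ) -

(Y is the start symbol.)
FIRST sets of the non-terminals involved (from the grammar, by fixed-point iteration):
  FIRST(Y) = { ')', '-' }

To compute FIRST(Y Y -), process the symbols left to right:
Symbol Y is a non-terminal. Add FIRST(Y) \ {ε} = { ')', '-' }
Y is not nullable (ε ∉ FIRST(Y)), so stop here.
FIRST(Y Y -) = { ')', '-' }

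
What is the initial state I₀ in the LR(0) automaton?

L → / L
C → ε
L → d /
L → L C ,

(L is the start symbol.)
First, augment the grammar with L' → L
I₀ = CLOSURE({ [L' → . L] }):
  [L' → . L] has the dot before L: add [L → . / L], [L → . d /], [L → . L C ,]
No further items can be added.

I₀ = { [L → . / L], [L → . L C ,], [L → . d /], [L' → . L] }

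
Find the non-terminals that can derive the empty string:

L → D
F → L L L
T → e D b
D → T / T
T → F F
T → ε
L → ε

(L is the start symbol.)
{ 'F', 'L', 'T' }

A non-terminal is nullable if it can derive ε (the empty string): either it has an ε-production, or it has a production whose right-hand side consists entirely of nullable non-terminals.

ε-productions: T → ε, L → ε
So T, L are immediately nullable.
F → L L L: every symbol on the right is nullable, so F is nullable too.
No further non-terminal can be added: every production for the remaining non-terminals contains a terminal or a non-nullable non-terminal.
Nullable = { 'F', 'L', 'T' }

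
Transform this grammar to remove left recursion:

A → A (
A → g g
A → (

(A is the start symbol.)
A → g g A'
A → ( A'
A' → ( A'
A' → ε

A is directly left-recursive. The standard transformation for
  A → A α₁ | ... | A α_m | β₁ | ... | β_n
is
  A  → β₁ A' | ... | β_n A'
  A' → α₁ A' | ... | α_m A' | ε

A → g g becomes A → g g A'
A → ( becomes A → ( A'
A → A ( becomes A' → ( A'
Add A' → ε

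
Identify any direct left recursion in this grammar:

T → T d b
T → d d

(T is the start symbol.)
Direct left recursion occurs when N → N α for some non-terminal N (the right-hand side begins with the left-hand side itself).

T → T d b: LEFT RECURSIVE (starts with T)
T → d d: starts with d

The grammar has direct left recursion on: T.

Answer: Yes, T is left-recursive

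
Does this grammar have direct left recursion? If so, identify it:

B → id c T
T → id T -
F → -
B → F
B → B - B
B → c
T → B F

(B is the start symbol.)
Direct left recursion occurs when N → N α for some non-terminal N (the right-hand side begins with the left-hand side itself).

B → id c T: starts with id
T → id T -: starts with id
F → -: starts with '-'
B → F: starts with F
B → B - B: LEFT RECURSIVE (starts with B)
B → c: starts with c
T → B F: starts with B

The grammar has direct left recursion on: B.

Answer: Yes, B is left-recursive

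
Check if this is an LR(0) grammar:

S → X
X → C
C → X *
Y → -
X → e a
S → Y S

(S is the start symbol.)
No. Shift-reduce conflict between [S → X .] and [C → X . *]

A grammar is LR(0) if no state in the canonical LR(0) collection has:
  - both a shift item (dot before a terminal) and a complete item (shift-reduce conflict), or
  - two or more complete items (reduce-reduce conflict; the accept item [S' → S .] counts as a complete item here).

Augment with S' → S and build the canonical LR(0) collection (I0 = CLOSURE({[S' → . S]}), then GOTO on every symbol after a dot until no new states appear). It has 10 states:
  I0: { [C → . X *], [S → . X], [S → . Y S], [S' → . S], [X → . C], [X → . e a], [Y → . -] }  — shift
  I1: { [Y → - .] }  — reduce
  I2: { [X → C .] }  — reduce
  I3: { [S' → S .] }  — accept
  I4: { [C → X . *], [S → X .] }  — shift, reduce
  I5: { [C → . X *], [S → . X], [S → . Y S], [S → Y . S], [X → . C], [X → . e a], [Y → . -] }  — shift
  I6: { [X → e . a] }  — shift
  I7: { [X → e a .] }  — reduce
  I8: { [S → Y S .] }  — reduce
  I9: { [C → X * .] }  — reduce

Conflict in state I4:
  Shift-reduce conflict between [S → X .] and [C → X . *]
So the grammar is NOT LR(0).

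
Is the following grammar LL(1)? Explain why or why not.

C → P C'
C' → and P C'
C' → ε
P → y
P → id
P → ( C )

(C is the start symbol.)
Yes, the grammar is LL(1).

A grammar is LL(1) if for each non-terminal N with multiple productions, the predict sets of those productions are pairwise disjoint, where PREDICT(N → α) = (FIRST(α) \ {ε}) ∪ (FOLLOW(N) if α ⇒* ε).

Relevant sets:
  FOLLOW(C') = { $, ')' }

For C':
  PREDICT(C' → and P C') = { 'and' }
  PREDICT(C' → ε) = { $, ')' }
For P:
  PREDICT(P → y) = { 'y' }
  PREDICT(P → id) = { 'id' }
  PREDICT(P → '(' C ')') = { '(' }
C has a single production, so nothing to check there.

All predict sets are disjoint. The grammar IS LL(1).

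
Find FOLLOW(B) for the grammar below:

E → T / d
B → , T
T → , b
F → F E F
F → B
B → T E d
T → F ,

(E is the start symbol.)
{ ',' }

To compute FOLLOW(B), find every occurrence of B on a right-hand side N → α B β: add FIRST(β) \ {ε}, and if β is empty or nullable also add FOLLOW(N). Iterate to a fixed point.

In F → B: B is at the end, add FOLLOW(F)

The FOLLOW sets referred to above (computed the same way, to a fixed point):
  FOLLOW(F) = { ',' }

Taking the union: FOLLOW(B) = { ',' }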